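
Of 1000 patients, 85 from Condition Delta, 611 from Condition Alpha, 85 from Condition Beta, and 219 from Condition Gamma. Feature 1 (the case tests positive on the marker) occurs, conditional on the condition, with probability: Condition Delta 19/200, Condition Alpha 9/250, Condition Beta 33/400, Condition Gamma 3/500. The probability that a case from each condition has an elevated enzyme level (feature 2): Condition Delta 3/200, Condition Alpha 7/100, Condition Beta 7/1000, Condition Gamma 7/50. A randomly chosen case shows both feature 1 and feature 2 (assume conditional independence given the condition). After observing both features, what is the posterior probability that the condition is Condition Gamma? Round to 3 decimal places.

0.097

By Bayes' rule, posterior ∝ prior × likelihood:
  Condition Delta: 0.085 × 0.095 × 0.015 = 0.000121125
  Condition Alpha: 0.611 × 0.036 × 0.07 = 0.00153972
  Condition Beta: 0.085 × 0.0825 × 0.007 = 0.0000490875
  Condition Gamma: 0.219 × 0.006 × 0.14 = 0.00018396
Sum = 0.0018938925.
P(Condition Gamma | evidence) = 0.00018396 / 0.0018938925 ≈ 0.097.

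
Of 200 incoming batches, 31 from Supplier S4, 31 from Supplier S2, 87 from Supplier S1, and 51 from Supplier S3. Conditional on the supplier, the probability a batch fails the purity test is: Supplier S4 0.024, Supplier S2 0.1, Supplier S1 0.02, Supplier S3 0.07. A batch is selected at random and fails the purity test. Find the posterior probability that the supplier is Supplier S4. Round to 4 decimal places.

Unnormalized posteriors (prior × likelihood):
  Supplier S4: 0.155 × 0.024 = 0.00372
  Supplier S2: 0.155 × 0.1 = 0.0155
  Supplier S1: 0.435 × 0.02 = 0.0087
  Supplier S3: 0.255 × 0.07 = 0.01785
Total = 0.04577.
P(Supplier S4 | evidence) = 0.00372 / 0.04577 ≈ 0.0813.

0.0813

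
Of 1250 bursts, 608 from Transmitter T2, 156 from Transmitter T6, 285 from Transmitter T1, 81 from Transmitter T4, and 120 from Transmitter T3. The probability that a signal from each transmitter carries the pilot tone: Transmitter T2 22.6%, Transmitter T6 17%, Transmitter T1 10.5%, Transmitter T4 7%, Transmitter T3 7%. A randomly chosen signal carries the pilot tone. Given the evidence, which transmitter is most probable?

Transmitter T2

By Bayes' rule, posterior ∝ prior × likelihood:
  Transmitter T2: 0.4864 × 0.226 = 0.1099264
  Transmitter T6: 0.1248 × 0.17 = 0.021216
  Transmitter T1: 0.228 × 0.105 = 0.02394
  Transmitter T4: 0.0648 × 0.07 = 0.004536
  Transmitter T3: 0.096 × 0.07 = 0.00672
Normalizing constant = 0.1663384.
Largest term belongs to Transmitter T2, so Transmitter T2 is most probable.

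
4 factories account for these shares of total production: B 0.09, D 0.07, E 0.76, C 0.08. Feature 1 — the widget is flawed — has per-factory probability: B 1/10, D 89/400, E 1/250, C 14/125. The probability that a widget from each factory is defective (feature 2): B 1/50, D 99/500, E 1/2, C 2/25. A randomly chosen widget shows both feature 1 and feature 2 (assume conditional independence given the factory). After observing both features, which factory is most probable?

Prior × likelihood for each hypothesis:
  B: 0.09 × 0.1 × 0.02 = 0.00018
  D: 0.07 × 0.2225 × 0.198 = 0.00308385
  E: 0.76 × 0.004 × 0.5 = 0.00152
  C: 0.08 × 0.112 × 0.08 = 0.0007168
Sum = 0.00550065.
Largest term belongs to D, so D is most probable.

D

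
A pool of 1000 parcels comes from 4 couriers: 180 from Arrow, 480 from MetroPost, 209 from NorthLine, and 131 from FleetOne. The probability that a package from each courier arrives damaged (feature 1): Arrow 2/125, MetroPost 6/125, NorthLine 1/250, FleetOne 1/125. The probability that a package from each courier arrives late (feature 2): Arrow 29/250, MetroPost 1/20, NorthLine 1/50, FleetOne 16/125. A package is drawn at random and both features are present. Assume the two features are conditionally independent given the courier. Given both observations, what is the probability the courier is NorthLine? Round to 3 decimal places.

By Bayes' rule, posterior ∝ prior × likelihood:
  Arrow: 0.18 × 0.016 × 0.116 = 0.00033408
  MetroPost: 0.48 × 0.048 × 0.05 = 0.001152
  NorthLine: 0.209 × 0.004 × 0.02 = 0.00001672
  FleetOne: 0.131 × 0.008 × 0.128 = 0.000134144
Normalizing constant = 0.001636944.
P(NorthLine | evidence) = 0.00001672 / 0.001636944 ≈ 0.010.

0.010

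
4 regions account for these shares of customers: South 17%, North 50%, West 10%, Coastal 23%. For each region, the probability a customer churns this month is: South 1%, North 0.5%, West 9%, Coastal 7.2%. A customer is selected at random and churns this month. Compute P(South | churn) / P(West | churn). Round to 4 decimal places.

0.1889

Unnormalized posteriors (prior × likelihood):
  South: 0.17 × 0.01 = 0.0017
  North: 0.5 × 0.005 = 0.0025
  West: 0.1 × 0.09 = 0.009
  Coastal: 0.23 × 0.072 = 0.01656
Normalizing constant = 0.02976.
The ratio is 0.0017 / 0.009 (the normalizer cancels) = 0.1889.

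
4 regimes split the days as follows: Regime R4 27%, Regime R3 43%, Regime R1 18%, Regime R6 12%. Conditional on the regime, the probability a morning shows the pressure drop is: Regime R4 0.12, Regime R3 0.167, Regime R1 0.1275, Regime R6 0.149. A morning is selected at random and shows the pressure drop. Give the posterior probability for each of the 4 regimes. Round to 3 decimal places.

Unnormalized posteriors (prior × likelihood):
  Regime R4: 0.27 × 0.12 = 0.0324
  Regime R3: 0.43 × 0.167 = 0.07181
  Regime R1: 0.18 × 0.1275 = 0.02295
  Regime R6: 0.12 × 0.149 = 0.01788
Total = 0.14504.
P(Regime R4 | drop) = 0.0324/0.14504 ≈ 0.223
P(Regime R3 | drop) = 0.07181/0.14504 ≈ 0.495
P(Regime R1 | drop) = 0.02295/0.14504 ≈ 0.158
P(Regime R6 | drop) = 0.01788/0.14504 ≈ 0.123

Regime R4 0.223, Regime R3 0.495, Regime R1 0.158, Regime R6 0.123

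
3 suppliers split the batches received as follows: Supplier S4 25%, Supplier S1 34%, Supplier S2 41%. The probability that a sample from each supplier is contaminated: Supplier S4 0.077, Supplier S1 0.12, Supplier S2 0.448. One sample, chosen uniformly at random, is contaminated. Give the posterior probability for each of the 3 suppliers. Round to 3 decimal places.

Supplier S4 0.079, Supplier S1 0.167, Supplier S2 0.754

Compute prior × likelihood for every hypothesis:
  Supplier S4: 0.25 × 0.077 = 0.01925
  Supplier S1: 0.34 × 0.12 = 0.0408
  Supplier S2: 0.41 × 0.448 = 0.18368
Sum = 0.24373.
P(Supplier S4 | contaminated) = 0.01925/0.24373 ≈ 0.079
P(Supplier S1 | contaminated) = 0.0408/0.24373 ≈ 0.167
P(Supplier S2 | contaminated) = 0.18368/0.24373 ≈ 0.754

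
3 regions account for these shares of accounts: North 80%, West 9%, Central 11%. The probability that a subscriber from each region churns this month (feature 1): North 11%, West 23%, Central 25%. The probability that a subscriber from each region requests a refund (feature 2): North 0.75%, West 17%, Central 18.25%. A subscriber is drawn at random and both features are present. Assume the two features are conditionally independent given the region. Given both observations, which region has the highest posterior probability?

Prior × likelihood for each hypothesis:
  North: 0.8 × 0.11 × 0.0075 = 0.00066
  West: 0.09 × 0.23 × 0.17 = 0.003519
  Central: 0.11 × 0.25 × 0.1825 = 0.00501875
Normalizing constant = 0.00919775.
Largest term belongs to Central, so Central is most probable.

Central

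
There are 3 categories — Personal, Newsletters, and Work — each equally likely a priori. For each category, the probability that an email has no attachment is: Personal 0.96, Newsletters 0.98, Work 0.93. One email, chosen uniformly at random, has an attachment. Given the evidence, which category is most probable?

Work

Taking complements, P(attachment | each) = Personal 0.04, Newsletters 0.02, Work 0.07.
With a uniform prior (1/3 each), posterior ∝ likelihood:
  Personal: 0.04
  Newsletters: 0.02
  Work: 0.07
Total = 0.13.
Largest term belongs to Work, so Work is most probable.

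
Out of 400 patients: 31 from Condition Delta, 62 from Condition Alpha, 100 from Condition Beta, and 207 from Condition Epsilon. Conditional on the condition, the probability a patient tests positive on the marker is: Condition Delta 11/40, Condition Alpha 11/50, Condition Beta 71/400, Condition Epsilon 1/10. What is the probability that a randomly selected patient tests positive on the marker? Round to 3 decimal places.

0.152

Compute prior × likelihood for every hypothesis:
  Condition Delta: 0.0775 × 0.275 = 0.0213125
  Condition Alpha: 0.155 × 0.22 = 0.0341
  Condition Beta: 0.25 × 0.1775 = 0.044375
  Condition Epsilon: 0.5175 × 0.1 = 0.05175
P(marker-positive) = 0.0213125 + 0.0341 + 0.044375 + 0.05175 = 0.1515375 → 0.152.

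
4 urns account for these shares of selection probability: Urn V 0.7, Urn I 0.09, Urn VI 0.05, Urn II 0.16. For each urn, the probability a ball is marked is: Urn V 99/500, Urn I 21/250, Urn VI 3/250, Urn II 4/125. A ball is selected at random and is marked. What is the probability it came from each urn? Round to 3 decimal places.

Compute prior × likelihood for every hypothesis:
  Urn V: 0.7 × 0.198 = 0.1386
  Urn I: 0.09 × 0.084 = 0.00756
  Urn VI: 0.05 × 0.012 = 0.0006
  Urn II: 0.16 × 0.032 = 0.00512
Normalizing constant = 0.15188.
P(Urn V | marked) = 0.1386/0.15188 ≈ 0.913
P(Urn I | marked) = 0.00756/0.15188 ≈ 0.050
P(Urn VI | marked) = 0.0006/0.15188 ≈ 0.004
P(Urn II | marked) = 0.00512/0.15188 ≈ 0.034
(Check: 0.913+0.050+0.004+0.034 = 1.001.)

Urn V 0.913, Urn I 0.050, Urn VI 0.004, Urn II 0.034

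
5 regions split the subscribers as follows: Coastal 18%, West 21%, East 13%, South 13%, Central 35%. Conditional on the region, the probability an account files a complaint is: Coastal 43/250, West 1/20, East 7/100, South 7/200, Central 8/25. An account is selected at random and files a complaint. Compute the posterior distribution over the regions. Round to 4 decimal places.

Coastal 0.1853, West 0.0628, East 0.0545, South 0.0272, Central 0.6702

Compute prior × likelihood for every hypothesis:
  Coastal: 0.18 × 0.172 = 0.03096
  West: 0.21 × 0.05 = 0.0105
  East: 0.13 × 0.07 = 0.0091
  South: 0.13 × 0.035 = 0.00455
  Central: 0.35 × 0.32 = 0.112
Total = 0.16711.
P(Coastal | complaint) = 0.03096/0.16711 ≈ 0.1853
P(West | complaint) = 0.0105/0.16711 ≈ 0.0628
P(East | complaint) = 0.0091/0.16711 ≈ 0.0545
P(South | complaint) = 0.00455/0.16711 ≈ 0.0272
P(Central | complaint) = 0.112/0.16711 ≈ 0.6702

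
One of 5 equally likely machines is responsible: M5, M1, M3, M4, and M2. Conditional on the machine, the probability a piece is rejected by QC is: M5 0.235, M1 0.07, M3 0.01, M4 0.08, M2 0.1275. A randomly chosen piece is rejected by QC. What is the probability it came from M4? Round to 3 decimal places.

0.153

Since the prior is uniform, the posterior is proportional to the likelihood:
  M5: 0.235
  M1: 0.07
  M3: 0.01
  M4: 0.08
  M2: 0.1275
Total = 0.5225.
P(M4 | evidence) = 0.08 / 0.5225 ≈ 0.153.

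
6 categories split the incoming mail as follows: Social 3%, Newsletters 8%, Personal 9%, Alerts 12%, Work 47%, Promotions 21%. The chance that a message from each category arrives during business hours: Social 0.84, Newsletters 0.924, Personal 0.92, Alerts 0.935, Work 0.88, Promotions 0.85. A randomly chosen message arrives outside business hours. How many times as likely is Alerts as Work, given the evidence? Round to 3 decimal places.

0.138

Taking complements, P(off-hours | each) = Social 0.16, Newsletters 0.076, Personal 0.08, Alerts 0.065, Work 0.12, Promotions 0.15.
Unnormalized posteriors (prior × likelihood):
  Social: 0.03 × 0.16 = 0.0048
  Newsletters: 0.08 × 0.076 = 0.00608
  Personal: 0.09 × 0.08 = 0.0072
  Alerts: 0.12 × 0.065 = 0.0078
  Work: 0.47 × 0.12 = 0.0564
  Promotions: 0.21 × 0.15 = 0.0315
Normalizing constant = 0.11378.
The ratio is 0.0078 / 0.0564 (the normalizer cancels) = 0.138.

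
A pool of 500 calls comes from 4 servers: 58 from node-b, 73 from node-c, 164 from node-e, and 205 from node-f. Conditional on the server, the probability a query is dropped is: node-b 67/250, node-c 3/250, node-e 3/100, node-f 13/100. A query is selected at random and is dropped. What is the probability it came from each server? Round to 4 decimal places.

By Bayes' rule, posterior ∝ prior × likelihood:
  node-b: 0.116 × 0.268 = 0.031088
  node-c: 0.146 × 0.012 = 0.001752
  node-e: 0.328 × 0.03 = 0.00984
  node-f: 0.41 × 0.13 = 0.0533
Total = 0.09598.
P(node-b | dropped) = 0.031088/0.09598 ≈ 0.3239
P(node-c | dropped) = 0.001752/0.09598 ≈ 0.0183
P(node-e | dropped) = 0.00984/0.09598 ≈ 0.1025
P(node-f | dropped) = 0.0533/0.09598 ≈ 0.5553

node-b 0.3239, node-c 0.0183, node-e 0.1025, node-f 0.5553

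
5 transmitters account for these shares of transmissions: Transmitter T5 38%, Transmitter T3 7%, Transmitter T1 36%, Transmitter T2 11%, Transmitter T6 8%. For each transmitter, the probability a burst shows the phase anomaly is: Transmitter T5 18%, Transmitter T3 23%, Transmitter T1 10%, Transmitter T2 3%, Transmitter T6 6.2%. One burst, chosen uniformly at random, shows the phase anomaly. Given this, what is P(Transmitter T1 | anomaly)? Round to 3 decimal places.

0.280

Compute prior × likelihood for every hypothesis:
  Transmitter T5: 0.38 × 0.18 = 0.0684
  Transmitter T3: 0.07 × 0.23 = 0.0161
  Transmitter T1: 0.36 × 0.1 = 0.036
  Transmitter T2: 0.11 × 0.03 = 0.0033
  Transmitter T6: 0.08 × 0.062 = 0.00496
Normalizing constant = 0.12876.
P(Transmitter T1 | evidence) = 0.036 / 0.12876 ≈ 0.280.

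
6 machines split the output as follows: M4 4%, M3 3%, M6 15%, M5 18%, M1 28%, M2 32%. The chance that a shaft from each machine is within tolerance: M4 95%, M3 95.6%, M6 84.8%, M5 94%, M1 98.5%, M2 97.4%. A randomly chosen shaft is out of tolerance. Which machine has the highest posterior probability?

Taking complements, P(oversize | each) = M4 0.05, M3 0.044, M6 0.152, M5 0.06, M1 0.015, M2 0.026.
Compute prior × likelihood for every hypothesis:
  M4: 0.04 × 0.05 = 0.002
  M3: 0.03 × 0.044 = 0.00132
  M6: 0.15 × 0.152 = 0.0228
  M5: 0.18 × 0.06 = 0.0108
  M1: 0.28 × 0.015 = 0.0042
  M2: 0.32 × 0.026 = 0.00832
Total = 0.04944.
Largest term belongs to M6, so M6 is most probable.

M6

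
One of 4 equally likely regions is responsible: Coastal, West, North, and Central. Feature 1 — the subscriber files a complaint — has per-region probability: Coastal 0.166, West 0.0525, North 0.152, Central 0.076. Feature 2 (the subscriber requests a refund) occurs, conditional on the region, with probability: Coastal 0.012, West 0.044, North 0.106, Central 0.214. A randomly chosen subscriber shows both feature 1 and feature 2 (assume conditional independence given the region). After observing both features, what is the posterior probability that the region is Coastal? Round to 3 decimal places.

With a uniform prior (1/4 each), posterior ∝ likelihood:
  Coastal: 0.166 × 0.012 = 0.001992
  West: 0.0525 × 0.044 = 0.00231
  North: 0.152 × 0.106 = 0.016112
  Central: 0.076 × 0.214 = 0.016264
Sum = 0.036678.
P(Coastal | evidence) = 0.001992 / 0.036678 ≈ 0.054.

0.054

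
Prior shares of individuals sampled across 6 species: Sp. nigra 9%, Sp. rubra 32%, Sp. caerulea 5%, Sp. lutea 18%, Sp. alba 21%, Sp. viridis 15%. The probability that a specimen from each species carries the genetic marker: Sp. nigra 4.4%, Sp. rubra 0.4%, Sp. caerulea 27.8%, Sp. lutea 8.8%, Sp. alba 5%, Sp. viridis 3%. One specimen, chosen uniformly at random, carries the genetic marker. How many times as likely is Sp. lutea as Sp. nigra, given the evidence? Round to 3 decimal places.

4.000

By Bayes' rule, posterior ∝ prior × likelihood:
  Sp. nigra: 0.09 × 0.044 = 0.00396
  Sp. rubra: 0.32 × 0.004 = 0.00128
  Sp. caerulea: 0.05 × 0.278 = 0.0139
  Sp. lutea: 0.18 × 0.088 = 0.01584
  Sp. alba: 0.21 × 0.05 = 0.0105
  Sp. viridis: 0.15 × 0.03 = 0.0045
Normalizing constant = 0.04998.
The ratio is 0.01584 / 0.00396 (the normalizer cancels) = 4.000.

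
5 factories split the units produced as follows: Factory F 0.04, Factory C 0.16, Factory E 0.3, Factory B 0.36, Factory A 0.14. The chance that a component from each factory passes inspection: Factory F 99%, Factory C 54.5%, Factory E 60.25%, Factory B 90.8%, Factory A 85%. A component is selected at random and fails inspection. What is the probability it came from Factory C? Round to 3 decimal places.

0.295

Taking complements, P(nonconforming | each) = Factory F 0.01, Factory C 0.455, Factory E 0.3975, Factory B 0.092, Factory A 0.15.
Prior × likelihood for each hypothesis:
  Factory F: 0.04 × 0.01 = 0.0004
  Factory C: 0.16 × 0.455 = 0.0728
  Factory E: 0.3 × 0.3975 = 0.11925
  Factory B: 0.36 × 0.092 = 0.03312
  Factory A: 0.14 × 0.15 = 0.021
Sum = 0.24657.
P(Factory C | evidence) = 0.0728 / 0.24657 ≈ 0.295.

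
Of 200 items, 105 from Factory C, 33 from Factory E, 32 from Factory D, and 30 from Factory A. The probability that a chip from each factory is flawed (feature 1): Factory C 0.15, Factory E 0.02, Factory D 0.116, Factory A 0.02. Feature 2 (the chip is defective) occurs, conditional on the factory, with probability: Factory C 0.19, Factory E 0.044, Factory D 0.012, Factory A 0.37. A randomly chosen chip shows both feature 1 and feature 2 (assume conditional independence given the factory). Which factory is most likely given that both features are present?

Factory C

By Bayes' rule, posterior ∝ prior × likelihood:
  Factory C: 0.525 × 0.15 × 0.19 = 0.0149625
  Factory E: 0.165 × 0.02 × 0.044 = 0.0001452
  Factory D: 0.16 × 0.116 × 0.012 = 0.00022272
  Factory A: 0.15 × 0.02 × 0.37 = 0.00111
Total = 0.01644042.
Largest term belongs to Factory C, so Factory C is most probable.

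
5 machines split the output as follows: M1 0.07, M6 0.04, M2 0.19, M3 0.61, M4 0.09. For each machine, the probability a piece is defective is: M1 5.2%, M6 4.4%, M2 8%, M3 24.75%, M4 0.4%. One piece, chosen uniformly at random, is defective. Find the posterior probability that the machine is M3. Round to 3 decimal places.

0.878

Unnormalized posteriors (prior × likelihood):
  M1: 0.07 × 0.052 = 0.00364
  M6: 0.04 × 0.044 = 0.00176
  M2: 0.19 × 0.08 = 0.0152
  M3: 0.61 × 0.2475 = 0.150975
  M4: 0.09 × 0.004 = 0.00036
Normalizing constant = 0.171935.
P(M3 | evidence) = 0.150975 / 0.171935 ≈ 0.878.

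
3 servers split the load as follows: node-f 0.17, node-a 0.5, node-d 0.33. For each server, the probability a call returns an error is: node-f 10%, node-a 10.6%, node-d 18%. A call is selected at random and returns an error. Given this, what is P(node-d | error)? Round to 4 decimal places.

Unnormalized posteriors (prior × likelihood):
  node-f: 0.17 × 0.1 = 0.017
  node-a: 0.5 × 0.106 = 0.053
  node-d: 0.33 × 0.18 = 0.0594
Sum = 0.1294.
P(node-d | evidence) = 0.0594 / 0.1294 ≈ 0.4590.

0.4590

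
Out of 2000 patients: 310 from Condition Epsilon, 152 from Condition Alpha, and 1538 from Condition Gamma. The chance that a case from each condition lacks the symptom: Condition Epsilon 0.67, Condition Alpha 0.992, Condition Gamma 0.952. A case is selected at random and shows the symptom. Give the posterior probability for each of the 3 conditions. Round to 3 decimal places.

Condition Epsilon 0.577, Condition Alpha 0.007, Condition Gamma 0.416

Taking complements, P(symptomatic | each) = Condition Epsilon 0.33, Condition Alpha 0.008, Condition Gamma 0.048.
Prior × likelihood for each hypothesis:
  Condition Epsilon: 0.155 × 0.33 = 0.05115
  Condition Alpha: 0.076 × 0.008 = 0.000608
  Condition Gamma: 0.769 × 0.048 = 0.036912
Sum = 0.08867.
P(Condition Epsilon | symptomatic) = 0.05115/0.08867 ≈ 0.577
P(Condition Alpha | symptomatic) = 0.000608/0.08867 ≈ 0.007
P(Condition Gamma | symptomatic) = 0.036912/0.08867 ≈ 0.416
(Check: 0.577+0.007+0.416 = 1.000.)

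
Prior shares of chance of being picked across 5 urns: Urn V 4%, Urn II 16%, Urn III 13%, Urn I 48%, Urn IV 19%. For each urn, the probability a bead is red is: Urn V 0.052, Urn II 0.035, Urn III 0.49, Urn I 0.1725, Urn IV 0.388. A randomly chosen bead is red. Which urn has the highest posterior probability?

Urn I

By Bayes' rule, posterior ∝ prior × likelihood:
  Urn V: 0.04 × 0.052 = 0.00208
  Urn II: 0.16 × 0.035 = 0.0056
  Urn III: 0.13 × 0.49 = 0.0637
  Urn I: 0.48 × 0.1725 = 0.0828
  Urn IV: 0.19 × 0.388 = 0.07372
Normalizing constant = 0.2279.
Largest term belongs to Urn I, so Urn I is most probable.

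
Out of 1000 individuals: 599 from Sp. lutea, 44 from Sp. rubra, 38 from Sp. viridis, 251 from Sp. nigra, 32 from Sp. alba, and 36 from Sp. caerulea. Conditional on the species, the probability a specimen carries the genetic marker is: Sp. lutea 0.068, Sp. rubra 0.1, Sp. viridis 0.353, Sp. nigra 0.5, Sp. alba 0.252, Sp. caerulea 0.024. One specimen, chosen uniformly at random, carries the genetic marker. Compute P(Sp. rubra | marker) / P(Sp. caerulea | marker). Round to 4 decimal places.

Compute prior × likelihood for every hypothesis:
  Sp. lutea: 0.599 × 0.068 = 0.040732
  Sp. rubra: 0.044 × 0.1 = 0.0044
  Sp. viridis: 0.038 × 0.353 = 0.013414
  Sp. nigra: 0.251 × 0.5 = 0.1255
  Sp. alba: 0.032 × 0.252 = 0.008064
  Sp. caerulea: 0.036 × 0.024 = 0.000864
Normalizing constant = 0.192974.
The ratio is 0.0044 / 0.000864 (the normalizer cancels) = 5.0926.

5.0926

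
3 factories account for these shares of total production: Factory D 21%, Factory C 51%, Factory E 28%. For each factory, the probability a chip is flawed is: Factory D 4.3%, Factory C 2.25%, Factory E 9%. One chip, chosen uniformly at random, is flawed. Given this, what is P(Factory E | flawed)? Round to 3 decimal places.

0.551

Unnormalized posteriors (prior × likelihood):
  Factory D: 0.21 × 0.043 = 0.00903
  Factory C: 0.51 × 0.0225 = 0.011475
  Factory E: 0.28 × 0.09 = 0.0252
Normalizing constant = 0.045705.
P(Factory E | evidence) = 0.0252 / 0.045705 ≈ 0.551.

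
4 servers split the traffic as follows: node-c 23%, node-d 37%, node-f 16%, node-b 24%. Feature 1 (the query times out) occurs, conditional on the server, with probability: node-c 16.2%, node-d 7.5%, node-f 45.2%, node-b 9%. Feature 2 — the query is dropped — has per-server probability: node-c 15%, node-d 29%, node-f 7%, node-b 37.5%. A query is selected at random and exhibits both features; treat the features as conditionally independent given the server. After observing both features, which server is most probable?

node-b

By Bayes' rule, posterior ∝ prior × likelihood:
  node-c: 0.23 × 0.162 × 0.15 = 0.005589
  node-d: 0.37 × 0.075 × 0.29 = 0.0080475
  node-f: 0.16 × 0.452 × 0.07 = 0.0050624
  node-b: 0.24 × 0.09 × 0.375 = 0.0081
Sum = 0.0267989.
Largest term belongs to node-b, so node-b is most probable.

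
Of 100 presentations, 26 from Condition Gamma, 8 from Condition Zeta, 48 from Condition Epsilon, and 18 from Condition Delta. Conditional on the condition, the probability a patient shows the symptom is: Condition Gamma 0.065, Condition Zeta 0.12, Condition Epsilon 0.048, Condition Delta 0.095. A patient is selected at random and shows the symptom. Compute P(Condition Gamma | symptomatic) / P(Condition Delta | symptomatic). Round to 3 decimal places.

0.988

Unnormalized posteriors (prior × likelihood):
  Condition Gamma: 0.26 × 0.065 = 0.0169
  Condition Zeta: 0.08 × 0.12 = 0.0096
  Condition Epsilon: 0.48 × 0.048 = 0.02304
  Condition Delta: 0.18 × 0.095 = 0.0171
Sum = 0.06664.
The ratio is 0.0169 / 0.0171 (the normalizer cancels) = 0.988.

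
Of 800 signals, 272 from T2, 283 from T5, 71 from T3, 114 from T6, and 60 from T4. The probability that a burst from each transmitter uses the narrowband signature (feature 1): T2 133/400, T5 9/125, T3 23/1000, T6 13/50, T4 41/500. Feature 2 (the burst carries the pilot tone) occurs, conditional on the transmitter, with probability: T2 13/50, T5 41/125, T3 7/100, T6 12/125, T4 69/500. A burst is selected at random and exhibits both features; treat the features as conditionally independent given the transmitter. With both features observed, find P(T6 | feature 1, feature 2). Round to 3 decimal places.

0.084

Unnormalized posteriors (prior × likelihood):
  T2: 0.34 × 0.3325 × 0.26 = 0.029393
  T5: 0.35375 × 0.072 × 0.328 = 0.00835416
  T3: 0.08875 × 0.023 × 0.07 = 0.0001428875
  T6: 0.1425 × 0.26 × 0.096 = 0.0035568
  T4: 0.075 × 0.082 × 0.138 = 0.0008487
Total = 0.0422955475.
P(T6 | evidence) = 0.0035568 / 0.0422955475 ≈ 0.084.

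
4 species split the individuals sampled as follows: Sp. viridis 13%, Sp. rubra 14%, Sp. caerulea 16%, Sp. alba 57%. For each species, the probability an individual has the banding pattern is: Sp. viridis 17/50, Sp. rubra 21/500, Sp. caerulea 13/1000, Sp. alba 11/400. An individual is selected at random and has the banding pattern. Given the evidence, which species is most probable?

Sp. viridis

Unnormalized posteriors (prior × likelihood):
  Sp. viridis: 0.13 × 0.34 = 0.0442
  Sp. rubra: 0.14 × 0.042 = 0.00588
  Sp. caerulea: 0.16 × 0.013 = 0.00208
  Sp. alba: 0.57 × 0.0275 = 0.015675
Normalizing constant = 0.067835.
Largest term belongs to Sp. viridis, so Sp. viridis is most probable.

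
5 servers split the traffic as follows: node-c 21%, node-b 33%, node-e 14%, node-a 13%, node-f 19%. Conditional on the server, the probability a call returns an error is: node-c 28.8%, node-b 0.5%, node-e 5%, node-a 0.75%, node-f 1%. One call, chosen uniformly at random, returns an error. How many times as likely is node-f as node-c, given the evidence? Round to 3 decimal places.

0.031

Unnormalized posteriors (prior × likelihood):
  node-c: 0.21 × 0.288 = 0.06048
  node-b: 0.33 × 0.005 = 0.00165
  node-e: 0.14 × 0.05 = 0.007
  node-a: 0.13 × 0.0075 = 0.000975
  node-f: 0.19 × 0.01 = 0.0019
Normalizing constant = 0.072005.
The ratio is 0.0019 / 0.06048 (the normalizer cancels) = 0.031.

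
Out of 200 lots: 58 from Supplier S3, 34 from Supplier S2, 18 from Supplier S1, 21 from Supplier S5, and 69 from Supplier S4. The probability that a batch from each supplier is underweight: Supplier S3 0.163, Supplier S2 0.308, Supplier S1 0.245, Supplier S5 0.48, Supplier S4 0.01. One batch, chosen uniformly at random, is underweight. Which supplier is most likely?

Supplier S2

Compute prior × likelihood for every hypothesis:
  Supplier S3: 0.29 × 0.163 = 0.04727
  Supplier S2: 0.17 × 0.308 = 0.05236
  Supplier S1: 0.09 × 0.245 = 0.02205
  Supplier S5: 0.105 × 0.48 = 0.0504
  Supplier S4: 0.345 × 0.01 = 0.00345
Sum = 0.17553.
Largest term belongs to Supplier S2, so Supplier S2 is most probable.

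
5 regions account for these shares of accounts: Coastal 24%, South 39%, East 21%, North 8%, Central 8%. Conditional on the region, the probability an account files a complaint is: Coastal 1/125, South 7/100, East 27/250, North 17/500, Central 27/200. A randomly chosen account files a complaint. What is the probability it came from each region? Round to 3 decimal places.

Compute prior × likelihood for every hypothesis:
  Coastal: 0.24 × 0.008 = 0.00192
  South: 0.39 × 0.07 = 0.0273
  East: 0.21 × 0.108 = 0.02268
  North: 0.08 × 0.034 = 0.00272
  Central: 0.08 × 0.135 = 0.0108
Sum = 0.06542.
P(Coastal | complaint) = 0.00192/0.06542 ≈ 0.029
P(South | complaint) = 0.0273/0.06542 ≈ 0.417
P(East | complaint) = 0.02268/0.06542 ≈ 0.347
P(North | complaint) = 0.00272/0.06542 ≈ 0.042
P(Central | complaint) = 0.0108/0.06542 ≈ 0.165
(Check: 0.029+0.417+0.347+0.042+0.165 = 1.000.)

Coastal 0.029, South 0.417, East 0.347, North 0.042, Central 0.165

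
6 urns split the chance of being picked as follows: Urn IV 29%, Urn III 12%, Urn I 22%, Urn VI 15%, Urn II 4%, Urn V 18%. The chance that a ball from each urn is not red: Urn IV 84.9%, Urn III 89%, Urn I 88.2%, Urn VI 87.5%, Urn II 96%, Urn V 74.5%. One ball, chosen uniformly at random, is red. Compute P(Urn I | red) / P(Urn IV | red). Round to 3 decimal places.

Taking complements, P(red | each) = Urn IV 0.151, Urn III 0.11, Urn I 0.118, Urn VI 0.125, Urn II 0.04, Urn V 0.255.
By Bayes' rule, posterior ∝ prior × likelihood:
  Urn IV: 0.29 × 0.151 = 0.04379
  Urn III: 0.12 × 0.11 = 0.0132
  Urn I: 0.22 × 0.118 = 0.02596
  Urn VI: 0.15 × 0.125 = 0.01875
  Urn II: 0.04 × 0.04 = 0.0016
  Urn V: 0.18 × 0.255 = 0.0459
Total = 0.1492.
The ratio is 0.02596 / 0.04379 (the normalizer cancels) = 0.593.

0.593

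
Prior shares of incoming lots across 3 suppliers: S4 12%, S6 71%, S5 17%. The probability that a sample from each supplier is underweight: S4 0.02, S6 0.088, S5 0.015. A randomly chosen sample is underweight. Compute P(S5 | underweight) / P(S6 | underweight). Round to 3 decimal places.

0.041

Compute prior × likelihood for every hypothesis:
  S4: 0.12 × 0.02 = 0.0024
  S6: 0.71 × 0.088 = 0.06248
  S5: 0.17 × 0.015 = 0.00255
Total = 0.06743.
The ratio is 0.00255 / 0.06248 (the normalizer cancels) = 0.041.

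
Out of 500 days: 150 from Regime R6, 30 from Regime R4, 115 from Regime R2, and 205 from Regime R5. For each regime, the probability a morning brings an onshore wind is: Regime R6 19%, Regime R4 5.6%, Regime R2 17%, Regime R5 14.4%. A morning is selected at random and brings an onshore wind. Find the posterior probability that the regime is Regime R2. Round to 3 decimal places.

By Bayes' rule, posterior ∝ prior × likelihood:
  Regime R6: 0.3 × 0.19 = 0.057
  Regime R4: 0.06 × 0.056 = 0.00336
  Regime R2: 0.23 × 0.17 = 0.0391
  Regime R5: 0.41 × 0.144 = 0.05904
Total = 0.1585.
P(Regime R2 | evidence) = 0.0391 / 0.1585 ≈ 0.247.

0.247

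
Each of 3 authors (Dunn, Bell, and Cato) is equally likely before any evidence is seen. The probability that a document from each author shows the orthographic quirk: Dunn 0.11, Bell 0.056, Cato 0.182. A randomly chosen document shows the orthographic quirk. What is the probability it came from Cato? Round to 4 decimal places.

0.5230

With a uniform prior (1/3 each), posterior ∝ likelihood:
  Dunn: 0.11
  Bell: 0.056
  Cato: 0.182
Total = 0.348.
P(Cato | evidence) = 0.182 / 0.348 ≈ 0.5230.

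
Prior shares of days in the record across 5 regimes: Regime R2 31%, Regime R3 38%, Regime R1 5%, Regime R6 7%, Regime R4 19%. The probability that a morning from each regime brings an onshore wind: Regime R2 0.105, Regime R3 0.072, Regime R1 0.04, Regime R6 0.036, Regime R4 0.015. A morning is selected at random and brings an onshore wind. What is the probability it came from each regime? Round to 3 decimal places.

Regime R2 0.484, Regime R3 0.407, Regime R1 0.030, Regime R6 0.037, Regime R4 0.042

Prior × likelihood for each hypothesis:
  Regime R2: 0.31 × 0.105 = 0.03255
  Regime R3: 0.38 × 0.072 = 0.02736
  Regime R1: 0.05 × 0.04 = 0.002
  Regime R6: 0.07 × 0.036 = 0.00252
  Regime R4: 0.19 × 0.015 = 0.00285
Normalizing constant = 0.06728.
P(Regime R2 | onshore) = 0.03255/0.06728 ≈ 0.484
P(Regime R3 | onshore) = 0.02736/0.06728 ≈ 0.407
P(Regime R1 | onshore) = 0.002/0.06728 ≈ 0.030
P(Regime R6 | onshore) = 0.00252/0.06728 ≈ 0.037
P(Regime R4 | onshore) = 0.00285/0.06728 ≈ 0.042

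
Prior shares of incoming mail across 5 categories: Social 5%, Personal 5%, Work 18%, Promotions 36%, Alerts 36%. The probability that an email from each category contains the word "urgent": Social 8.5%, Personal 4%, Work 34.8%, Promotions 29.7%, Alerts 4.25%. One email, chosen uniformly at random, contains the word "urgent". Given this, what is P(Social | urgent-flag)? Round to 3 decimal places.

0.022

Compute prior × likelihood for every hypothesis:
  Social: 0.05 × 0.085 = 0.00425
  Personal: 0.05 × 0.04 = 0.002
  Work: 0.18 × 0.348 = 0.06264
  Promotions: 0.36 × 0.297 = 0.10692
  Alerts: 0.36 × 0.0425 = 0.0153
Sum = 0.19111.
P(Social | evidence) = 0.00425 / 0.19111 ≈ 0.022.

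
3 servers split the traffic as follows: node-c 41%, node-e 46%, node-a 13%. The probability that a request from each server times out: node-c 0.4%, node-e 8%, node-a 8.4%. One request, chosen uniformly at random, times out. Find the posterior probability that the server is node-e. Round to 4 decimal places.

By Bayes' rule, posterior ∝ prior × likelihood:
  node-c: 0.41 × 0.004 = 0.00164
  node-e: 0.46 × 0.08 = 0.0368
  node-a: 0.13 × 0.084 = 0.01092
Sum = 0.04936.
P(node-e | evidence) = 0.0368 / 0.04936 ≈ 0.7455.

0.7455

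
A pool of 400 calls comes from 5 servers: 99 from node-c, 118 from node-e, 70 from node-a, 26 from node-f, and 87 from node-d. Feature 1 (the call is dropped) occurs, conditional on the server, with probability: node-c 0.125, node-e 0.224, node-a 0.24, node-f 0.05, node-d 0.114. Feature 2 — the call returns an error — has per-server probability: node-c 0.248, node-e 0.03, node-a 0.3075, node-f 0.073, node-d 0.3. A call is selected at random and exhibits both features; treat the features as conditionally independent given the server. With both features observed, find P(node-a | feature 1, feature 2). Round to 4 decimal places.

Prior × likelihood for each hypothesis:
  node-c: 0.2475 × 0.125 × 0.248 = 0.0076725
  node-e: 0.295 × 0.224 × 0.03 = 0.0019824
  node-a: 0.175 × 0.24 × 0.3075 = 0.012915
  node-f: 0.065 × 0.05 × 0.073 = 0.00023725
  node-d: 0.2175 × 0.114 × 0.3 = 0.0074385
Total = 0.03024565.
P(node-a | evidence) = 0.012915 / 0.03024565 ≈ 0.4270.

0.4270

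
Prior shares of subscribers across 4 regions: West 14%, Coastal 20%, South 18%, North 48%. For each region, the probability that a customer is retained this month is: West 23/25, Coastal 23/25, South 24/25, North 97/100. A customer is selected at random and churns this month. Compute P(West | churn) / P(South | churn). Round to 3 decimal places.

Taking complements, P(churn | each) = West 0.08, Coastal 0.08, South 0.04, North 0.03.
Prior × likelihood for each hypothesis:
  West: 0.14 × 0.08 = 0.0112
  Coastal: 0.2 × 0.08 = 0.016
  South: 0.18 × 0.04 = 0.0072
  North: 0.48 × 0.03 = 0.0144
Normalizing constant = 0.0488.
The ratio is 0.0112 / 0.0072 (the normalizer cancels) = 1.556.

1.556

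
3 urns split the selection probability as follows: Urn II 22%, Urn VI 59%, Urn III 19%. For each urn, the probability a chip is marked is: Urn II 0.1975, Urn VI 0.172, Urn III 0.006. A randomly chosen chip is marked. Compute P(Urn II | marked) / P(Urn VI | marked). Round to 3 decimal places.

0.428

Unnormalized posteriors (prior × likelihood):
  Urn II: 0.22 × 0.1975 = 0.04345
  Urn VI: 0.59 × 0.172 = 0.10148
  Urn III: 0.19 × 0.006 = 0.00114
Normalizing constant = 0.14607.
The ratio is 0.04345 / 0.10148 (the normalizer cancels) = 0.428.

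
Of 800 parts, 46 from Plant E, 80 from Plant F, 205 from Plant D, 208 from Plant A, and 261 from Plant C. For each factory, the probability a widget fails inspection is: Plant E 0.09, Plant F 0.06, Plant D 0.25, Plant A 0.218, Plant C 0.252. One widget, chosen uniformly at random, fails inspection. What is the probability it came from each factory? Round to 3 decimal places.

Prior × likelihood for each hypothesis:
  Plant E: 0.0575 × 0.09 = 0.005175
  Plant F: 0.1 × 0.06 = 0.006
  Plant D: 0.25625 × 0.25 = 0.0640625
  Plant A: 0.26 × 0.218 = 0.05668
  Plant C: 0.32625 × 0.252 = 0.082215
Sum = 0.2141325.
P(Plant E | nonconforming) = 0.005175/0.2141325 ≈ 0.024
P(Plant F | nonconforming) = 0.006/0.2141325 ≈ 0.028
P(Plant D | nonconforming) = 0.0640625/0.2141325 ≈ 0.299
P(Plant A | nonconforming) = 0.05668/0.2141325 ≈ 0.265
P(Plant C | nonconforming) = 0.082215/0.2141325 ≈ 0.384
(Check: 0.024+0.028+0.299+0.265+0.384 = 1.000.)

Plant E 0.024, Plant F 0.028, Plant D 0.299, Plant A 0.265, Plant C 0.384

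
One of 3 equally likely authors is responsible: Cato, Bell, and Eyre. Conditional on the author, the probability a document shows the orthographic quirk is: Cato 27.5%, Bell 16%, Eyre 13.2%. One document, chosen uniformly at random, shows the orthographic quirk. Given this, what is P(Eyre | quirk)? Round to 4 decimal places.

Since the prior is uniform, the posterior is proportional to the likelihood:
  Cato: 0.275
  Bell: 0.16
  Eyre: 0.132
Normalizing constant = 0.567.
P(Eyre | evidence) = 0.132 / 0.567 ≈ 0.2328.

0.2328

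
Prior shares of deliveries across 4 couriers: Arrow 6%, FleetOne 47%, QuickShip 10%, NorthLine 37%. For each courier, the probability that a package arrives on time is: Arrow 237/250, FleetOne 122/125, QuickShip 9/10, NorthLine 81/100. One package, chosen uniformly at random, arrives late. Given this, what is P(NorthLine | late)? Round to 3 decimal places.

Taking complements, P(late | each) = Arrow 0.052, FleetOne 0.024, QuickShip 0.1, NorthLine 0.19.
By Bayes' rule, posterior ∝ prior × likelihood:
  Arrow: 0.06 × 0.052 = 0.00312
  FleetOne: 0.47 × 0.024 = 0.01128
  QuickShip: 0.1 × 0.1 = 0.01
  NorthLine: 0.37 × 0.19 = 0.0703
Total = 0.0947.
P(NorthLine | evidence) = 0.0703 / 0.0947 ≈ 0.742.

0.742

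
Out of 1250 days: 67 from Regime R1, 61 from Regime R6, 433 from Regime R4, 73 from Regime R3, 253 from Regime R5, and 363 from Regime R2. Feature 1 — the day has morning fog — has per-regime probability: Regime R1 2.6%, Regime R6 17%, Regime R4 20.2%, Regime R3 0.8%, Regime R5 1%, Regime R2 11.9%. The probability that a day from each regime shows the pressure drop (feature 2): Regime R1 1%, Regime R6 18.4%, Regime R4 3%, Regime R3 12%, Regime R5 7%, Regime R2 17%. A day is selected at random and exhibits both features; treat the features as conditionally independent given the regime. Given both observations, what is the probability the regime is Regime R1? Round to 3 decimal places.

0.001

Prior × likelihood for each hypothesis:
  Regime R1: 0.0536 × 0.026 × 0.01 = 0.000013936
  Regime R6: 0.0488 × 0.17 × 0.184 = 0.001526464
  Regime R4: 0.3464 × 0.202 × 0.03 = 0.002099184
  Regime R3: 0.0584 × 0.008 × 0.12 = 0.000056064
  Regime R5: 0.2024 × 0.01 × 0.07 = 0.00014168
  Regime R2: 0.2904 × 0.119 × 0.17 = 0.005874792
Normalizing constant = 0.00971212.
P(Regime R1 | evidence) = 0.000013936 / 0.00971212 ≈ 0.001.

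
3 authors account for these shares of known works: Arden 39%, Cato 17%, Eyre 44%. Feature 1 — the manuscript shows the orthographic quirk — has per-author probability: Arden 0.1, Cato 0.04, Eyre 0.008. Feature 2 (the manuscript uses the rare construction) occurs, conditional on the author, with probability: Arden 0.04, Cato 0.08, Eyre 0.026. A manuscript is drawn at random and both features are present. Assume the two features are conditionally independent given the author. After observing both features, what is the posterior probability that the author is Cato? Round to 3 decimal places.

Unnormalized posteriors (prior × likelihood):
  Arden: 0.39 × 0.1 × 0.04 = 0.00156
  Cato: 0.17 × 0.04 × 0.08 = 0.000544
  Eyre: 0.44 × 0.008 × 0.026 = 0.00009152
Total = 0.00219552.
P(Cato | evidence) = 0.000544 / 0.00219552 ≈ 0.248.

0.248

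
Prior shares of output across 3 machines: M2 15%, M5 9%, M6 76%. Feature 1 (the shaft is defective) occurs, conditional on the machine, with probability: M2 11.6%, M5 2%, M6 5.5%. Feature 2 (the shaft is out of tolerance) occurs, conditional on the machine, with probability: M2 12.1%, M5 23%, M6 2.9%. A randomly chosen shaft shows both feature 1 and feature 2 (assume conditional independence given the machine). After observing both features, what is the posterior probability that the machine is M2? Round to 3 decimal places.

Unnormalized posteriors (prior × likelihood):
  M2: 0.15 × 0.116 × 0.121 = 0.0021054
  M5: 0.09 × 0.02 × 0.23 = 0.000414
  M6: 0.76 × 0.055 × 0.029 = 0.0012122
Sum = 0.0037316.
P(M2 | evidence) = 0.0021054 / 0.0037316 ≈ 0.564.

0.564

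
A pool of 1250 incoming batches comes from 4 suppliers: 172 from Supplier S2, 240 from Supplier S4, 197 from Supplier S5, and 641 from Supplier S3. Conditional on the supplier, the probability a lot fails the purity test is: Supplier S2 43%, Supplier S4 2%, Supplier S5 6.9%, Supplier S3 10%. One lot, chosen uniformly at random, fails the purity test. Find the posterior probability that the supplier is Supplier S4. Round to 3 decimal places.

Unnormalized posteriors (prior × likelihood):
  Supplier S2: 0.1376 × 0.43 = 0.059168
  Supplier S4: 0.192 × 0.02 = 0.00384
  Supplier S5: 0.1576 × 0.069 = 0.0108744
  Supplier S3: 0.5128 × 0.1 = 0.05128
Sum = 0.1251624.
P(Supplier S4 | evidence) = 0.00384 / 0.1251624 ≈ 0.031.

0.031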